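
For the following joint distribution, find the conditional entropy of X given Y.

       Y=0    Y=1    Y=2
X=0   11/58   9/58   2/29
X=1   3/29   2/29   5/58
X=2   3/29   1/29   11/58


H(X|Y) = Σ_y p(y) H(X|Y=y)
  p(Y=0) = 23/58, H(X|Y=0) = 1.5204
  p(Y=1) = 15/58, H(X|Y=1) = 1.3383
  p(Y=2) = 10/29, H(X|Y=2) = 1.4388
H(X|Y) = 0.3966×1.5204 + 0.2586×1.3383 + 0.3448×1.4388 = 1.4451 bits


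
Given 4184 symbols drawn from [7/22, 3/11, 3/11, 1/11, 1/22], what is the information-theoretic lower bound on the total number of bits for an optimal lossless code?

Entropy H = 2.0653 bits/symbol
Minimum bits = H × n = 2.0653 × 4184
= 8641.19 bits


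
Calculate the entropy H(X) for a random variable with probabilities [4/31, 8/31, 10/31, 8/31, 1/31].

H(X) = -Σ p(x) log₂ p(x)
  -4/31 × log₂(4/31) = 0.3812
  -8/31 × log₂(8/31) = 0.5043
  -10/31 × log₂(10/31) = 0.5265
  -8/31 × log₂(8/31) = 0.5043
  -1/31 × log₂(1/31) = 0.1598
H(X) = 2.0762 bits


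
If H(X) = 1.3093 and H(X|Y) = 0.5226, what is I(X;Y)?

I(X;Y) = H(X) - H(X|Y)
I(X;Y) = 1.3093 - 0.5226 = 0.7867 bits


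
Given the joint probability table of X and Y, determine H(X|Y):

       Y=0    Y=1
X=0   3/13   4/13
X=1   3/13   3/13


H(X|Y) = Σ_y p(y) H(X|Y=y)
  p(Y=0) = 6/13, H(X|Y=0) = 1.0000
  p(Y=1) = 7/13, H(X|Y=1) = 0.9852
H(X|Y) = 0.4615×1.0000 + 0.5385×0.9852 = 0.9920 bits


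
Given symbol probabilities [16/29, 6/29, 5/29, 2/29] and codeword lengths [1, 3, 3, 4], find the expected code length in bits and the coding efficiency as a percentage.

Average length L = Σ p_i × l_i = 1.9655 bits
Entropy H = 1.6470 bits
Efficiency η = H/L × 100% = 83.79%


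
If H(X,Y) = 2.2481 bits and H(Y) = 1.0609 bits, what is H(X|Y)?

Chain rule: H(X,Y) = H(X|Y) + H(Y)
H(X|Y) = H(X,Y) - H(Y) = 2.2481 - 1.0609 = 1.1872 bits


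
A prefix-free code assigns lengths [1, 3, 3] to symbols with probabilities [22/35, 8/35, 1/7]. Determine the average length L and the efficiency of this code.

Average length L = Σ p_i × l_i = 1.7429 bits
Entropy H = 1.3088 bits
Efficiency η = H/L × 100% = 75.09%


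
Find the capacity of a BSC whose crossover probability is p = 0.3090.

For BSC with error probability p:
C = 1 - H(p) where H(p) is binary entropy
H(0.3090) = -0.3090 × log₂(0.3090) - 0.6910 × log₂(0.6910)
H(p) = 0.8920
C = 1 - 0.8920 = 0.1080 bits/use


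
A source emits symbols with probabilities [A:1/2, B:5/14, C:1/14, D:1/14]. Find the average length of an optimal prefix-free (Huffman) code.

Huffman tree construction:
Combine smallest probabilities repeatedly
Resulting codes:
  A: 0 (length 1)
  B: 11 (length 2)
  C: 100 (length 3)
  D: 101 (length 3)
Average length = Σ p(s) × length(s) = 1.6429 bits


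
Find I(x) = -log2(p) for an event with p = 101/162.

Information content I(x) = -log₂(p(x))
I = -log₂(101/162) = -log₂(0.6235)
I = 0.6816 bits


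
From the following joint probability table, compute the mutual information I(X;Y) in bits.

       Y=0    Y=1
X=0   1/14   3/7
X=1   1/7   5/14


H(X) = 1.0000, H(Y) = 0.7496, H(X,Y) = 1.7274
I(X;Y) = H(X) + H(Y) - H(X,Y) = 0.0222 bits


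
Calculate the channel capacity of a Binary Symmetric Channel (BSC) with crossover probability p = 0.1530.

For BSC with error probability p:
C = 1 - H(p) where H(p) is binary entropy
H(0.1530) = -0.1530 × log₂(0.1530) - 0.8470 × log₂(0.8470)
H(p) = 0.6173
C = 1 - 0.6173 = 0.3827 bits/use


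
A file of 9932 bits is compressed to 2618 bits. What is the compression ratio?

Compression ratio = Original / Compressed
= 9932 / 2618 = 3.79:1


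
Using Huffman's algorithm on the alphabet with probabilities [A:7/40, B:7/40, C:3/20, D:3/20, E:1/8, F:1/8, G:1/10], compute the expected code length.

Huffman tree construction:
Combine smallest probabilities repeatedly
Resulting codes:
  A: 111 (length 3)
  B: 00 (length 2)
  C: 101 (length 3)
  D: 110 (length 3)
  E: 011 (length 3)
  F: 100 (length 3)
  G: 010 (length 3)
Average length = Σ p(s) × length(s) = 2.8250 bits


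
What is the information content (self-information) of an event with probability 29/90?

Information content I(x) = -log₂(p(x))
I = -log₂(29/90) = -log₂(0.3222)
I = 1.6339 bits


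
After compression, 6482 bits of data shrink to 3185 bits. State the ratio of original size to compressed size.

Compression ratio = Original / Compressed
= 6482 / 3185 = 2.04:1


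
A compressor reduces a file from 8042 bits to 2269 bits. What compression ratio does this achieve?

Compression ratio = Original / Compressed
= 8042 / 2269 = 3.54:1


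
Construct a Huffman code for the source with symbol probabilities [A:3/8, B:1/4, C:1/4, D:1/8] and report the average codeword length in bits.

Huffman tree construction:
Combine smallest probabilities repeatedly
Resulting codes:
  A: 11 (length 2)
  B: 01 (length 2)
  C: 10 (length 2)
  D: 00 (length 2)
Average length = Σ p(s) × length(s) = 2.0000 bits


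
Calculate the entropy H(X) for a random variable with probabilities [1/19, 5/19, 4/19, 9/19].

H(X) = -Σ p(x) log₂ p(x)
  -1/19 × log₂(1/19) = 0.2236
  -5/19 × log₂(5/19) = 0.5068
  -4/19 × log₂(4/19) = 0.4732
  -9/19 × log₂(9/19) = 0.5106
H(X) = 1.7143 bits


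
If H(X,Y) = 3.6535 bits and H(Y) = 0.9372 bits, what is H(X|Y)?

Chain rule: H(X,Y) = H(X|Y) + H(Y)
H(X|Y) = H(X,Y) - H(Y) = 3.6535 - 0.9372 = 2.7163 bits


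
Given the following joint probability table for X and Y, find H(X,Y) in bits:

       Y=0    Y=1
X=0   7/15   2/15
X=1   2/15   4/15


H(X,Y) = -Σ p(x,y) log₂ p(x,y)
  p(0,0)=7/15: -0.4667 × log₂(0.4667) = 0.5131
  p(0,1)=2/15: -0.1333 × log₂(0.1333) = 0.3876
  p(1,0)=2/15: -0.1333 × log₂(0.1333) = 0.3876
  p(1,1)=4/15: -0.2667 × log₂(0.2667) = 0.5085
H(X,Y) = 1.7968 bits


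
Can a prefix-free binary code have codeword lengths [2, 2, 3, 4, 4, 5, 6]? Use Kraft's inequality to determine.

Kraft inequality: Σ 2^(-l_i) ≤ 1 for prefix-free code
Calculating: 2^(-2) + 2^(-2) + 2^(-3) + 2^(-4) + 2^(-4) + 2^(-5) + 2^(-6)
= 0.25 + 0.25 + 0.125 + 0.0625 + 0.0625 + 0.03125 + 0.015625
= 0.7969
Since 0.7969 ≤ 1, prefix-free code exists


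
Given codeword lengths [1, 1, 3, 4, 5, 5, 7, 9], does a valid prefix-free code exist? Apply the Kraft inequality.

Kraft inequality: Σ 2^(-l_i) ≤ 1 for prefix-free code
Calculating: 2^(-1) + 2^(-1) + 2^(-3) + 2^(-4) + 2^(-5) + 2^(-5) + 2^(-7) + 2^(-9)
= 0.5 + 0.5 + 0.125 + 0.0625 + 0.03125 + 0.03125 + 0.0078125 + 0.001953125
= 1.2598
Since 1.2598 > 1, prefix-free code does not exist


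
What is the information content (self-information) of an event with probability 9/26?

Information content I(x) = -log₂(p(x))
I = -log₂(9/26) = -log₂(0.3462)
I = 1.5305 bits


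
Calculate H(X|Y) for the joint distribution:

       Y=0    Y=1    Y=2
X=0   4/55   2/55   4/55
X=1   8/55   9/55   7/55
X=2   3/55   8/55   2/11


H(X|Y) = Σ_y p(y) H(X|Y=y)
  p(Y=0) = 3/11, H(X|Y=0) = 1.4566
  p(Y=1) = 19/55, H(X|Y=1) = 1.3780
  p(Y=2) = 21/55, H(X|Y=2) = 1.4937
H(X|Y) = 0.2727×1.4566 + 0.3455×1.3780 + 0.3818×1.4937 = 1.4436 bits


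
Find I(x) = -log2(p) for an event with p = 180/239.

Information content I(x) = -log₂(p(x))
I = -log₂(180/239) = -log₂(0.7531)
I = 0.4090 bits


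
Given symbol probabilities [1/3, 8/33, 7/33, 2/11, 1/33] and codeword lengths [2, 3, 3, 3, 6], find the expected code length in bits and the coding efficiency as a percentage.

Average length L = Σ p_i × l_i = 2.7576 bits
Entropy H = 2.0985 bits
Efficiency η = H/L × 100% = 76.10%


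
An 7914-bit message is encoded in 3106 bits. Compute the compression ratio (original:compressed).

Compression ratio = Original / Compressed
= 7914 / 3106 = 2.55:1


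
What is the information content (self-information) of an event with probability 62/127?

Information content I(x) = -log₂(p(x))
I = -log₂(62/127) = -log₂(0.4882)
I = 1.0345 bits


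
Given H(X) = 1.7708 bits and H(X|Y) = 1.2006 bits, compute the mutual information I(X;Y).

I(X;Y) = H(X) - H(X|Y)
I(X;Y) = 1.7708 - 1.2006 = 0.5702 bits


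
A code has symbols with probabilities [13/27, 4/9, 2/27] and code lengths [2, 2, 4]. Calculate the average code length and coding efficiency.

Average length L = Σ p_i × l_i = 2.1481 bits
Entropy H = 1.3058 bits
Efficiency η = H/L × 100% = 60.79%


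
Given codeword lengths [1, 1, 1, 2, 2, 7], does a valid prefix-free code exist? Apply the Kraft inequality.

Kraft inequality: Σ 2^(-l_i) ≤ 1 for prefix-free code
Calculating: 2^(-1) + 2^(-1) + 2^(-1) + 2^(-2) + 2^(-2) + 2^(-7)
= 0.5 + 0.5 + 0.5 + 0.25 + 0.25 + 0.0078125
= 2.0078
Since 2.0078 > 1, prefix-free code does not exist


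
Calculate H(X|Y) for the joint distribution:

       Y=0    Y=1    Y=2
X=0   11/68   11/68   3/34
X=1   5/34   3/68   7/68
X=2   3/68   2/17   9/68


H(X|Y) = Σ_y p(y) H(X|Y=y)
  p(Y=0) = 6/17, H(X|Y=0) = 1.4171
  p(Y=1) = 11/34, H(X|Y=1) = 1.4227
  p(Y=2) = 11/34, H(X|Y=2) = 1.5644
H(X|Y) = 0.3529×1.4171 + 0.3235×1.4227 + 0.3235×1.5644 = 1.4666 bits


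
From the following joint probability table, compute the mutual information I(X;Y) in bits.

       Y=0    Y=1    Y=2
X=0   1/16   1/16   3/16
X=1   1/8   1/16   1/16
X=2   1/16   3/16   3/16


H(X) = 1.5462, H(Y) = 1.5462, H(X,Y) = 2.9835
I(X;Y) = H(X) + H(Y) - H(X,Y) = 0.1089 bits


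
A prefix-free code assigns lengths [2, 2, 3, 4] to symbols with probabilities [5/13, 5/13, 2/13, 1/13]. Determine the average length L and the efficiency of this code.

Average length L = Σ p_i × l_i = 2.3077 bits
Entropy H = 1.7605 bits
Efficiency η = H/L × 100% = 76.29%


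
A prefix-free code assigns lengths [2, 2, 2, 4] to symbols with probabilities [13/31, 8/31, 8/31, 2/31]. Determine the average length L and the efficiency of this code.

Average length L = Σ p_i × l_i = 2.1290 bits
Entropy H = 1.7895 bits
Efficiency η = H/L × 100% = 84.05%


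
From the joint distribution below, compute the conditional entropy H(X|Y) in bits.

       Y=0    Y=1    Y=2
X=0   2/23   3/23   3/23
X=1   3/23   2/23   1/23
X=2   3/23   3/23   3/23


H(X|Y) = Σ_y p(y) H(X|Y=y)
  p(Y=0) = 8/23, H(X|Y=0) = 1.5613
  p(Y=1) = 8/23, H(X|Y=1) = 1.5613
  p(Y=2) = 7/23, H(X|Y=2) = 1.4488
H(X|Y) = 0.3478×1.5613 + 0.3478×1.5613 + 0.3043×1.4488 = 1.5271 bits


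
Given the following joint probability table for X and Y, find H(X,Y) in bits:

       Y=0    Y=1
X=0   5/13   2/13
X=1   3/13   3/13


H(X,Y) = -Σ p(x,y) log₂ p(x,y)
  p(0,0)=5/13: -0.3846 × log₂(0.3846) = 0.5302
  p(0,1)=2/13: -0.1538 × log₂(0.1538) = 0.4155
  p(1,0)=3/13: -0.2308 × log₂(0.2308) = 0.4882
  p(1,1)=3/13: -0.2308 × log₂(0.2308) = 0.4882
H(X,Y) = 1.9220 bits


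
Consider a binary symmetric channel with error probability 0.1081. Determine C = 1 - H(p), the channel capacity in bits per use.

For BSC with error probability p:
C = 1 - H(p) where H(p) is binary entropy
H(0.1081) = -0.1081 × log₂(0.1081) - 0.8919 × log₂(0.8919)
H(p) = 0.4942
C = 1 - 0.4942 = 0.5058 bits/use


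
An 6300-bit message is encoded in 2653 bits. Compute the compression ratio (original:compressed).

Compression ratio = Original / Compressed
= 6300 / 2653 = 2.37:1


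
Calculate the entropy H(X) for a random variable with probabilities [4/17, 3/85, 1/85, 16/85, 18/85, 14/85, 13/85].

H(X) = -Σ p(x) log₂ p(x)
  -4/17 × log₂(4/17) = 0.4912
  -3/85 × log₂(3/85) = 0.1703
  -1/85 × log₂(1/85) = 0.0754
  -16/85 × log₂(16/85) = 0.4535
  -18/85 × log₂(18/85) = 0.4742
  -14/85 × log₂(14/85) = 0.4286
  -13/85 × log₂(13/85) = 0.4143
H(X) = 2.5075 bits


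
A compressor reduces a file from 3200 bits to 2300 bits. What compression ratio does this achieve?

Compression ratio = Original / Compressed
= 3200 / 2300 = 1.39:1


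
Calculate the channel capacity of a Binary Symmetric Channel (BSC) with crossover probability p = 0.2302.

For BSC with error probability p:
C = 1 - H(p) where H(p) is binary entropy
H(0.2302) = -0.2302 × log₂(0.2302) - 0.7698 × log₂(0.7698)
H(p) = 0.7784
C = 1 - 0.7784 = 0.2216 bits/use


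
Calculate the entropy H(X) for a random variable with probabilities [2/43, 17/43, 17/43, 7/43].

H(X) = -Σ p(x) log₂ p(x)
  -2/43 × log₂(2/43) = 0.2059
  -17/43 × log₂(17/43) = 0.5293
  -17/43 × log₂(17/43) = 0.5293
  -7/43 × log₂(7/43) = 0.4263
H(X) = 1.6908 bits


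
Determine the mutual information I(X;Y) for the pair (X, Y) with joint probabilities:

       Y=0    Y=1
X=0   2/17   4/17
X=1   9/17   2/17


H(X) = 0.9367, H(Y) = 0.9367, H(X,Y) = 1.7034
I(X;Y) = H(X) + H(Y) - H(X,Y) = 0.1699 bits


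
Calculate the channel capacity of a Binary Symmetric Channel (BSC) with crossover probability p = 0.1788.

For BSC with error probability p:
C = 1 - H(p) where H(p) is binary entropy
H(0.1788) = -0.1788 × log₂(0.1788) - 0.8212 × log₂(0.8212)
H(p) = 0.6774
C = 1 - 0.6774 = 0.3226 bits/use


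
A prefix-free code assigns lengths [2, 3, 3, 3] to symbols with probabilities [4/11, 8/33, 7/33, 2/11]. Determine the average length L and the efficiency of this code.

Average length L = Σ p_i × l_i = 2.6364 bits
Entropy H = 1.9480 bits
Efficiency η = H/L × 100% = 73.89%


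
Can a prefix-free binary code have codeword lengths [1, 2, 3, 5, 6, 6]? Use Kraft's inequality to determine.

Kraft inequality: Σ 2^(-l_i) ≤ 1 for prefix-free code
Calculating: 2^(-1) + 2^(-2) + 2^(-3) + 2^(-5) + 2^(-6) + 2^(-6)
= 0.5 + 0.25 + 0.125 + 0.03125 + 0.015625 + 0.015625
= 0.9375
Since 0.9375 ≤ 1, prefix-free code exists


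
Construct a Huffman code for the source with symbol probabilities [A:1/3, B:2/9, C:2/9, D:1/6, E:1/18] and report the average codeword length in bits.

Huffman tree construction:
Combine smallest probabilities repeatedly
Resulting codes:
  A: 11 (length 2)
  B: 00 (length 2)
  C: 01 (length 2)
  D: 101 (length 3)
  E: 100 (length 3)
Average length = Σ p(s) × length(s) = 2.2222 bits


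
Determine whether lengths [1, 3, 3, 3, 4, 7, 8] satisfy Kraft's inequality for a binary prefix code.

Kraft inequality: Σ 2^(-l_i) ≤ 1 for prefix-free code
Calculating: 2^(-1) + 2^(-3) + 2^(-3) + 2^(-3) + 2^(-4) + 2^(-7) + 2^(-8)
= 0.5 + 0.125 + 0.125 + 0.125 + 0.0625 + 0.0078125 + 0.00390625
= 0.9492
Since 0.9492 ≤ 1, prefix-free code exists


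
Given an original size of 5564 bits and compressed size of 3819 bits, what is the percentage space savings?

Space savings = (1 - Compressed/Original) × 100%
= (1 - 3819/5564) × 100%
= 31.36%


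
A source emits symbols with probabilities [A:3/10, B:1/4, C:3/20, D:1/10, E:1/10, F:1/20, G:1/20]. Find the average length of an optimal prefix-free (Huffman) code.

Huffman tree construction:
Combine smallest probabilities repeatedly
Resulting codes:
  A: 11 (length 2)
  B: 01 (length 2)
  C: 101 (length 3)
  D: 000 (length 3)
  E: 001 (length 3)
  F: 1000 (length 4)
  G: 1001 (length 4)
Average length = Σ p(s) × length(s) = 2.5500 bits


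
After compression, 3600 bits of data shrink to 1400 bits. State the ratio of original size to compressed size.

Compression ratio = Original / Compressed
= 3600 / 1400 = 2.57:1


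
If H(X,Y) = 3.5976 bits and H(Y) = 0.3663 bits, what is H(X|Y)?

Chain rule: H(X,Y) = H(X|Y) + H(Y)
H(X|Y) = H(X,Y) - H(Y) = 3.5976 - 0.3663 = 3.2313 bits


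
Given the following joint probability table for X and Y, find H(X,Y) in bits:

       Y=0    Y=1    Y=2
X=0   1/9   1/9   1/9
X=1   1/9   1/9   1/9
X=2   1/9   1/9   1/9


H(X,Y) = -Σ p(x,y) log₂ p(x,y)
  p(0,0)=1/9: -0.1111 × log₂(0.1111) = 0.3522
  p(0,1)=1/9: -0.1111 × log₂(0.1111) = 0.3522
  p(0,2)=1/9: -0.1111 × log₂(0.1111) = 0.3522
  p(1,0)=1/9: -0.1111 × log₂(0.1111) = 0.3522
  p(1,1)=1/9: -0.1111 × log₂(0.1111) = 0.3522
  p(1,2)=1/9: -0.1111 × log₂(0.1111) = 0.3522
  p(2,0)=1/9: -0.1111 × log₂(0.1111) = 0.3522
  p(2,1)=1/9: -0.1111 × log₂(0.1111) = 0.3522
  p(2,2)=1/9: -0.1111 × log₂(0.1111) = 0.3522
H(X,Y) = 3.1699 bits


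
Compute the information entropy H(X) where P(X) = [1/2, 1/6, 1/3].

H(X) = -Σ p(x) log₂ p(x)
  -1/2 × log₂(1/2) = 0.5000
  -1/6 × log₂(1/6) = 0.4308
  -1/3 × log₂(1/3) = 0.5283
H(X) = 1.4591 bits


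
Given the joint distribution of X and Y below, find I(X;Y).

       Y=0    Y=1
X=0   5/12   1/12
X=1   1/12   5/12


H(X) = 1.0000, H(Y) = 1.0000, H(X,Y) = 1.6500
I(X;Y) = H(X) + H(Y) - H(X,Y) = 0.3500 bits


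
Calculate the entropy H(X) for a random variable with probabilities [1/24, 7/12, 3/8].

H(X) = -Σ p(x) log₂ p(x)
  -1/24 × log₂(1/24) = 0.1910
  -7/12 × log₂(7/12) = 0.4536
  -3/8 × log₂(3/8) = 0.5306
H(X) = 1.1753 bits


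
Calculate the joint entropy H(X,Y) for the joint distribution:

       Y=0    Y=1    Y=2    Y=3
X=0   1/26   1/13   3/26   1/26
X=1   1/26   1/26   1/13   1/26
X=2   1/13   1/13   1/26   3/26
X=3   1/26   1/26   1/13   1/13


H(X,Y) = -Σ p(x,y) log₂ p(x,y)
  p(0,0)=1/26: -0.0385 × log₂(0.0385) = 0.1808
  p(0,1)=1/13: -0.0769 × log₂(0.0769) = 0.2846
  p(0,2)=3/26: -0.1154 × log₂(0.1154) = 0.3595
  p(0,3)=1/26: -0.0385 × log₂(0.0385) = 0.1808
  p(1,0)=1/26: -0.0385 × log₂(0.0385) = 0.1808
  p(1,1)=1/26: -0.0385 × log₂(0.0385) = 0.1808
  p(1,2)=1/13: -0.0769 × log₂(0.0769) = 0.2846
  p(1,3)=1/26: -0.0385 × log₂(0.0385) = 0.1808
  p(2,0)=1/13: -0.0769 × log₂(0.0769) = 0.2846
  p(2,1)=1/13: -0.0769 × log₂(0.0769) = 0.2846
  p(2,2)=1/26: -0.0385 × log₂(0.0385) = 0.1808
  p(2,3)=3/26: -0.1154 × log₂(0.1154) = 0.3595
  p(3,0)=1/26: -0.0385 × log₂(0.0385) = 0.1808
  p(3,1)=1/26: -0.0385 × log₂(0.0385) = 0.1808
  p(3,2)=1/13: -0.0769 × log₂(0.0769) = 0.2846
  p(3,3)=1/13: -0.0769 × log₂(0.0769) = 0.2846
H(X,Y) = 3.8731 bits


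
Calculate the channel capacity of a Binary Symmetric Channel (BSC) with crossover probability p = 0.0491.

For BSC with error probability p:
C = 1 - H(p) where H(p) is binary entropy
H(0.0491) = -0.0491 × log₂(0.0491) - 0.9509 × log₂(0.9509)
H(p) = 0.2826
C = 1 - 0.2826 = 0.7174 bits/use


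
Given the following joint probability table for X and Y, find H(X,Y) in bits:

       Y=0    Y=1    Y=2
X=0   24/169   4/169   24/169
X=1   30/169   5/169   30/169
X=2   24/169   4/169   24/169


H(X,Y) = -Σ p(x,y) log₂ p(x,y)
  p(0,0)=24/169: -0.1420 × log₂(0.1420) = 0.3999
  p(0,1)=4/169: -0.0237 × log₂(0.0237) = 0.1278
  p(0,2)=24/169: -0.1420 × log₂(0.1420) = 0.3999
  p(1,0)=30/169: -0.1775 × log₂(0.1775) = 0.4427
  p(1,1)=5/169: -0.0296 × log₂(0.0296) = 0.1503
  p(1,2)=30/169: -0.1775 × log₂(0.1775) = 0.4427
  p(2,0)=24/169: -0.1420 × log₂(0.1420) = 0.3999
  p(2,1)=4/169: -0.0237 × log₂(0.0237) = 0.1278
  p(2,2)=24/169: -0.1420 × log₂(0.1420) = 0.3999
H(X,Y) = 2.8909 bits


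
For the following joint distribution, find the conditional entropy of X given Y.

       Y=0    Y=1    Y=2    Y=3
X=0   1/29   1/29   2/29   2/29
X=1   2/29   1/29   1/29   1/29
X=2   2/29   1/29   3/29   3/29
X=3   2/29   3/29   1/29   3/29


H(X|Y) = Σ_y p(y) H(X|Y=y)
  p(Y=0) = 7/29, H(X|Y=0) = 1.9502
  p(Y=1) = 6/29, H(X|Y=1) = 1.7925
  p(Y=2) = 7/29, H(X|Y=2) = 1.8424
  p(Y=3) = 9/29, H(X|Y=3) = 1.8911
H(X|Y) = 0.2414×1.9502 + 0.2069×1.7925 + 0.2414×1.8424 + 0.3103×1.8911 = 1.8732 bits


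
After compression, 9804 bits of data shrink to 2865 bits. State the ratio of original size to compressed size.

Compression ratio = Original / Compressed
= 9804 / 2865 = 3.42:1


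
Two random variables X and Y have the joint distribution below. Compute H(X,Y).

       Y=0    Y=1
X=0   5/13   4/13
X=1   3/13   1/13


H(X,Y) = -Σ p(x,y) log₂ p(x,y)
  p(0,0)=5/13: -0.3846 × log₂(0.3846) = 0.5302
  p(0,1)=4/13: -0.3077 × log₂(0.3077) = 0.5232
  p(1,0)=3/13: -0.2308 × log₂(0.2308) = 0.4882
  p(1,1)=1/13: -0.0769 × log₂(0.0769) = 0.2846
H(X,Y) = 1.8262 bits


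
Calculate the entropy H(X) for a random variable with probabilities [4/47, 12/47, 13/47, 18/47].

H(X) = -Σ p(x) log₂ p(x)
  -4/47 × log₂(4/47) = 0.3025
  -12/47 × log₂(12/47) = 0.5029
  -13/47 × log₂(13/47) = 0.5128
  -18/47 × log₂(18/47) = 0.5303
H(X) = 1.8485 bits


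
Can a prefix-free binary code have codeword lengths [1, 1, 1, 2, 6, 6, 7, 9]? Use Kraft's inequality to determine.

Kraft inequality: Σ 2^(-l_i) ≤ 1 for prefix-free code
Calculating: 2^(-1) + 2^(-1) + 2^(-1) + 2^(-2) + 2^(-6) + 2^(-6) + 2^(-7) + 2^(-9)
= 0.5 + 0.5 + 0.5 + 0.25 + 0.015625 + 0.015625 + 0.0078125 + 0.001953125
= 1.7910
Since 1.7910 > 1, prefix-free code does not exist


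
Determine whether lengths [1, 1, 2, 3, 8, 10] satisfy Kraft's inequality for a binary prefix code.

Kraft inequality: Σ 2^(-l_i) ≤ 1 for prefix-free code
Calculating: 2^(-1) + 2^(-1) + 2^(-2) + 2^(-3) + 2^(-8) + 2^(-10)
= 0.5 + 0.5 + 0.25 + 0.125 + 0.00390625 + 0.0009765625
= 1.3799
Since 1.3799 > 1, prefix-free code does not exist


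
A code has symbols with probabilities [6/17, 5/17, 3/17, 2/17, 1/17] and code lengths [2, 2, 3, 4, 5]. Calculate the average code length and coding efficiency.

Average length L = Σ p_i × l_i = 2.5882 bits
Entropy H = 2.0949 bits
Efficiency η = H/L × 100% = 80.94%


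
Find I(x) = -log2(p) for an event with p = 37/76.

Information content I(x) = -log₂(p(x))
I = -log₂(37/76) = -log₂(0.4868)
I = 1.0385 bits


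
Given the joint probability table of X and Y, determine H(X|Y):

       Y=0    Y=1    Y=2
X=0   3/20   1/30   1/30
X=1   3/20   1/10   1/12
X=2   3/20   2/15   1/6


H(X|Y) = Σ_y p(y) H(X|Y=y)
  p(Y=0) = 9/20, H(X|Y=0) = 1.5850
  p(Y=1) = 4/15, H(X|Y=1) = 1.4056
  p(Y=2) = 17/60, H(X|Y=2) = 1.3328
H(X|Y) = 0.4500×1.5850 + 0.2667×1.4056 + 0.2833×1.3328 = 1.4657 bits


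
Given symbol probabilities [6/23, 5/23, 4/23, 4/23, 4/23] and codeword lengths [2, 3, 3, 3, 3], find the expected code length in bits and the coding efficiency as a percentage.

Average length L = Σ p_i × l_i = 2.7391 bits
Entropy H = 2.3010 bits
Efficiency η = H/L × 100% = 84.00%


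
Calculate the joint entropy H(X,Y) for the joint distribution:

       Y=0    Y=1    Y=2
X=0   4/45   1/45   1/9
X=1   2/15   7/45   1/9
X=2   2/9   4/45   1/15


H(X,Y) = -Σ p(x,y) log₂ p(x,y)
  p(0,0)=4/45: -0.0889 × log₂(0.0889) = 0.3104
  p(0,1)=1/45: -0.0222 × log₂(0.0222) = 0.1220
  p(0,2)=1/9: -0.1111 × log₂(0.1111) = 0.3522
  p(1,0)=2/15: -0.1333 × log₂(0.1333) = 0.3876
  p(1,1)=7/45: -0.1556 × log₂(0.1556) = 0.4176
  p(1,2)=1/9: -0.1111 × log₂(0.1111) = 0.3522
  p(2,0)=2/9: -0.2222 × log₂(0.2222) = 0.4822
  p(2,1)=4/45: -0.0889 × log₂(0.0889) = 0.3104
  p(2,2)=1/15: -0.0667 × log₂(0.0667) = 0.2605
H(X,Y) = 2.9951 bits


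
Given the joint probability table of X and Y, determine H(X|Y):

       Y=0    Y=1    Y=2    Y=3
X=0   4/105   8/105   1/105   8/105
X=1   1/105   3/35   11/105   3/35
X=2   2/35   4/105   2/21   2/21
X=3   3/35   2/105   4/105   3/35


H(X|Y) = Σ_y p(y) H(X|Y=y)
  p(Y=0) = 4/21, H(X|Y=0) = 1.7200
  p(Y=1) = 23/105, H(X|Y=1) = 1.8049
  p(Y=2) = 26/105, H(X|Y=2) = 1.6515
  p(Y=3) = 12/35, H(X|Y=3) = 1.9955
H(X|Y) = 0.1905×1.7200 + 0.2190×1.8049 + 0.2476×1.6515 + 0.3429×1.9955 = 1.8161 bits


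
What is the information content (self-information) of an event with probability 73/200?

Information content I(x) = -log₂(p(x))
I = -log₂(73/200) = -log₂(0.3650)
I = 1.4540 bits


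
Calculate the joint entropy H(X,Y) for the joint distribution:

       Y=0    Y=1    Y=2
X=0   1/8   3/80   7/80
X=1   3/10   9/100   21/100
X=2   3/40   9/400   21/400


H(X,Y) = -Σ p(x,y) log₂ p(x,y)
  p(0,0)=1/8: -0.1250 × log₂(0.1250) = 0.3750
  p(0,1)=3/80: -0.0375 × log₂(0.0375) = 0.1776
  p(0,2)=7/80: -0.0875 × log₂(0.0875) = 0.3075
  p(1,0)=3/10: -0.3000 × log₂(0.3000) = 0.5211
  p(1,1)=9/100: -0.0900 × log₂(0.0900) = 0.3127
  p(1,2)=21/100: -0.2100 × log₂(0.2100) = 0.4728
  p(2,0)=3/40: -0.0750 × log₂(0.0750) = 0.2803
  p(2,1)=9/400: -0.0225 × log₂(0.0225) = 0.1232
  p(2,2)=21/400: -0.0525 × log₂(0.0525) = 0.2232
H(X,Y) = 2.7934 bits


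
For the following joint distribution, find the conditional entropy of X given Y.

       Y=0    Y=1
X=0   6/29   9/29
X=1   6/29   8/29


H(X|Y) = Σ_y p(y) H(X|Y=y)
  p(Y=0) = 12/29, H(X|Y=0) = 1.0000
  p(Y=1) = 17/29, H(X|Y=1) = 0.9975
H(X|Y) = 0.4138×1.0000 + 0.5862×0.9975 = 0.9985 bits


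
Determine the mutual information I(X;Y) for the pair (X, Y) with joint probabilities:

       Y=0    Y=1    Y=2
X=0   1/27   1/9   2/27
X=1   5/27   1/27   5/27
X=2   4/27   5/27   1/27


H(X) = 1.5407, H(Y) = 1.5790, H(X,Y) = 2.9185
I(X;Y) = H(X) + H(Y) - H(X,Y) = 0.2013 bits


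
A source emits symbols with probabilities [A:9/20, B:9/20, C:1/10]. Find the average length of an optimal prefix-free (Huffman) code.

Huffman tree construction:
Combine smallest probabilities repeatedly
Resulting codes:
  A: 11 (length 2)
  B: 0 (length 1)
  C: 10 (length 2)
Average length = Σ p(s) × length(s) = 1.5500 bits


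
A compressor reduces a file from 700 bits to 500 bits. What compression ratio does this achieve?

Compression ratio = Original / Compressed
= 700 / 500 = 1.40:1


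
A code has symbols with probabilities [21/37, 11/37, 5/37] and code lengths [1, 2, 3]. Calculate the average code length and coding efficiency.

Average length L = Σ p_i × l_i = 1.5676 bits
Entropy H = 1.3743 bits
Efficiency η = H/L × 100% = 87.67%


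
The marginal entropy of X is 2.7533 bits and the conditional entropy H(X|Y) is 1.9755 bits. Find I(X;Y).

I(X;Y) = H(X) - H(X|Y)
I(X;Y) = 2.7533 - 1.9755 = 0.7778 bits


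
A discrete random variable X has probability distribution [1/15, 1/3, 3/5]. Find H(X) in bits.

H(X) = -Σ p(x) log₂ p(x)
  -1/15 × log₂(1/15) = 0.2605
  -1/3 × log₂(1/3) = 0.5283
  -3/5 × log₂(3/5) = 0.4422
H(X) = 1.2310 bits


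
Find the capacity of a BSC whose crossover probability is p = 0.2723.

For BSC with error probability p:
C = 1 - H(p) where H(p) is binary entropy
H(0.2723) = -0.2723 × log₂(0.2723) - 0.7277 × log₂(0.7277)
H(p) = 0.8447
C = 1 - 0.8447 = 0.1553 bits/use


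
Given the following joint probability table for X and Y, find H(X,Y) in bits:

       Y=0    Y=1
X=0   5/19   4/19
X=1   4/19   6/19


H(X,Y) = -Σ p(x,y) log₂ p(x,y)
  p(0,0)=5/19: -0.2632 × log₂(0.2632) = 0.5068
  p(0,1)=4/19: -0.2105 × log₂(0.2105) = 0.4732
  p(1,0)=4/19: -0.2105 × log₂(0.2105) = 0.4732
  p(1,1)=6/19: -0.3158 × log₂(0.3158) = 0.5251
H(X,Y) = 1.9785 bits


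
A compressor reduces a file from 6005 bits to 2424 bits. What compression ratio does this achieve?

Compression ratio = Original / Compressed
= 6005 / 2424 = 2.48:1


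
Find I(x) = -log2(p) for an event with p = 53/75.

Information content I(x) = -log₂(p(x))
I = -log₂(53/75) = -log₂(0.7067)
I = 0.5009 bits


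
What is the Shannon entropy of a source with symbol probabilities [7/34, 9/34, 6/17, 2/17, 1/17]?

H(X) = -Σ p(x) log₂ p(x)
  -7/34 × log₂(7/34) = 0.4694
  -9/34 × log₂(9/34) = 0.5076
  -6/17 × log₂(6/17) = 0.5303
  -2/17 × log₂(2/17) = 0.3632
  -1/17 × log₂(1/17) = 0.2404
H(X) = 2.1110 bits


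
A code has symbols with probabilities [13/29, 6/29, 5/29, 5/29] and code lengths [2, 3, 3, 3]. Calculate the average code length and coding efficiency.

Average length L = Σ p_i × l_i = 2.5517 bits
Entropy H = 1.8637 bits
Efficiency η = H/L × 100% = 73.04%


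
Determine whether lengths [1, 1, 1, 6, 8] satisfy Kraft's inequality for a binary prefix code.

Kraft inequality: Σ 2^(-l_i) ≤ 1 for prefix-free code
Calculating: 2^(-1) + 2^(-1) + 2^(-1) + 2^(-6) + 2^(-8)
= 0.5 + 0.5 + 0.5 + 0.015625 + 0.00390625
= 1.5195
Since 1.5195 > 1, prefix-free code does not exist


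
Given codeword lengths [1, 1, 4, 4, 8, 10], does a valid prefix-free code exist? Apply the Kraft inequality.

Kraft inequality: Σ 2^(-l_i) ≤ 1 for prefix-free code
Calculating: 2^(-1) + 2^(-1) + 2^(-4) + 2^(-4) + 2^(-8) + 2^(-10)
= 0.5 + 0.5 + 0.0625 + 0.0625 + 0.00390625 + 0.0009765625
= 1.1299
Since 1.1299 > 1, prefix-free code does not exist


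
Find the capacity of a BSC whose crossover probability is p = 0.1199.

For BSC with error probability p:
C = 1 - H(p) where H(p) is binary entropy
H(0.1199) = -0.1199 × log₂(0.1199) - 0.8801 × log₂(0.8801)
H(p) = 0.5291
C = 1 - 0.5291 = 0.4709 bits/use


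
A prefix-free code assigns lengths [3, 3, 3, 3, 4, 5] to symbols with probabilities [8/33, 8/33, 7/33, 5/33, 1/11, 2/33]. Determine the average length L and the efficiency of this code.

Average length L = Σ p_i × l_i = 3.2121 bits
Entropy H = 2.4378 bits
Efficiency η = H/L × 100% = 75.90%


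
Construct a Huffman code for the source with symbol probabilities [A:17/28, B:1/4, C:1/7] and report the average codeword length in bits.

Huffman tree construction:
Combine smallest probabilities repeatedly
Resulting codes:
  A: 1 (length 1)
  B: 01 (length 2)
  C: 00 (length 2)
Average length = Σ p(s) × length(s) = 1.3929 bits


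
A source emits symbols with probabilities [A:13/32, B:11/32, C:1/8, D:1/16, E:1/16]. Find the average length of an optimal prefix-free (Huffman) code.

Huffman tree construction:
Combine smallest probabilities repeatedly
Resulting codes:
  A: 0 (length 1)
  B: 11 (length 2)
  C: 100 (length 3)
  D: 1010 (length 4)
  E: 1011 (length 4)
Average length = Σ p(s) × length(s) = 1.9688 bits


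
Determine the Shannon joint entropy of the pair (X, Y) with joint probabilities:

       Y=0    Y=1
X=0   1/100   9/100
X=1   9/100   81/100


H(X,Y) = -Σ p(x,y) log₂ p(x,y)
  p(0,0)=1/100: -0.0100 × log₂(0.0100) = 0.0664
  p(0,1)=9/100: -0.0900 × log₂(0.0900) = 0.3127
  p(1,0)=9/100: -0.0900 × log₂(0.0900) = 0.3127
  p(1,1)=81/100: -0.8100 × log₂(0.8100) = 0.2462
H(X,Y) = 0.9380 bits


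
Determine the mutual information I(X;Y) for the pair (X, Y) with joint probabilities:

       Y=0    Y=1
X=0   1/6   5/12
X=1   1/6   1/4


H(X) = 0.9799, H(Y) = 0.9183, H(X,Y) = 1.8879
I(X;Y) = H(X) + H(Y) - H(X,Y) = 0.0102 bits


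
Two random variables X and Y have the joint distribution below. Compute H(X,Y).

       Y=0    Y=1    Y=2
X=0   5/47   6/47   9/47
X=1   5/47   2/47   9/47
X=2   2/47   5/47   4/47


H(X,Y) = -Σ p(x,y) log₂ p(x,y)
  p(0,0)=5/47: -0.1064 × log₂(0.1064) = 0.3439
  p(0,1)=6/47: -0.1277 × log₂(0.1277) = 0.3791
  p(0,2)=9/47: -0.1915 × log₂(0.1915) = 0.4566
  p(1,0)=5/47: -0.1064 × log₂(0.1064) = 0.3439
  p(1,1)=2/47: -0.0426 × log₂(0.0426) = 0.1938
  p(1,2)=9/47: -0.1915 × log₂(0.1915) = 0.4566
  p(2,0)=2/47: -0.0426 × log₂(0.0426) = 0.1938
  p(2,1)=5/47: -0.1064 × log₂(0.1064) = 0.3439
  p(2,2)=4/47: -0.0851 × log₂(0.0851) = 0.3025
H(X,Y) = 3.0142 bits


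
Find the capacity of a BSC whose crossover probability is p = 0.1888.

For BSC with error probability p:
C = 1 - H(p) where H(p) is binary entropy
H(0.1888) = -0.1888 × log₂(0.1888) - 0.8112 × log₂(0.8112)
H(p) = 0.6990
C = 1 - 0.6990 = 0.3010 bits/use


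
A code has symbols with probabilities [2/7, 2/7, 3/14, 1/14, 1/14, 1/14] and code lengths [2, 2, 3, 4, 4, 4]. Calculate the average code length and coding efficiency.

Average length L = Σ p_i × l_i = 2.6429 bits
Entropy H = 2.3249 bits
Efficiency η = H/L × 100% = 87.97%


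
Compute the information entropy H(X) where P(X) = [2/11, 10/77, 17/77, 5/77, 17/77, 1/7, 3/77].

H(X) = -Σ p(x) log₂ p(x)
  -2/11 × log₂(2/11) = 0.4472
  -10/77 × log₂(10/77) = 0.3824
  -17/77 × log₂(17/77) = 0.4811
  -5/77 × log₂(5/77) = 0.2562
  -17/77 × log₂(17/77) = 0.4811
  -1/7 × log₂(1/7) = 0.4011
  -3/77 × log₂(3/77) = 0.1824
H(X) = 2.6315 bits


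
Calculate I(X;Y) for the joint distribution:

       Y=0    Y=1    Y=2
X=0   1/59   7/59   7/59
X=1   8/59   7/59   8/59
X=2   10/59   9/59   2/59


H(X) = 1.5626, H(Y) = 1.5735, H(X,Y) = 2.9894
I(X;Y) = H(X) + H(Y) - H(X,Y) = 0.1467 bits


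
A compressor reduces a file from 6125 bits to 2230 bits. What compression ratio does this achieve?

Compression ratio = Original / Compressed
= 6125 / 2230 = 2.75:1


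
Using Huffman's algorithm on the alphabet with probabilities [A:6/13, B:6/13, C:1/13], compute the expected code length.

Huffman tree construction:
Combine smallest probabilities repeatedly
Resulting codes:
  A: 11 (length 2)
  B: 0 (length 1)
  C: 10 (length 2)
Average length = Σ p(s) × length(s) = 1.5385 bits


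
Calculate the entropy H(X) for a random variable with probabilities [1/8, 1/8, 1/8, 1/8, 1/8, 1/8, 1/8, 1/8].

H(X) = -Σ p(x) log₂ p(x)
  -1/8 × log₂(1/8) = 0.3750
  -1/8 × log₂(1/8) = 0.3750
  -1/8 × log₂(1/8) = 0.3750
  -1/8 × log₂(1/8) = 0.3750
  -1/8 × log₂(1/8) = 0.3750
  -1/8 × log₂(1/8) = 0.3750
  -1/8 × log₂(1/8) = 0.3750
  -1/8 × log₂(1/8) = 0.3750
H(X) = 3.0000 bits


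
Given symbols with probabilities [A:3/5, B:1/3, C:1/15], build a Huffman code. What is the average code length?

Huffman tree construction:
Combine smallest probabilities repeatedly
Resulting codes:
  A: 1 (length 1)
  B: 01 (length 2)
  C: 00 (length 2)
Average length = Σ p(s) × length(s) = 1.4000 bits


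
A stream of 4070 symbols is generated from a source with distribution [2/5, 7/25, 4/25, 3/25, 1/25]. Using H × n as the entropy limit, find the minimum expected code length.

Entropy H = 2.0188 bits/symbol
Minimum bits = H × n = 2.0188 × 4070
= 8216.64 bits


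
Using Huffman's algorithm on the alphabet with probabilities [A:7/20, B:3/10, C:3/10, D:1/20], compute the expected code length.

Huffman tree construction:
Combine smallest probabilities repeatedly
Resulting codes:
  A: 11 (length 2)
  B: 01 (length 2)
  C: 10 (length 2)
  D: 00 (length 2)
Average length = Σ p(s) × length(s) = 2.0000 bits


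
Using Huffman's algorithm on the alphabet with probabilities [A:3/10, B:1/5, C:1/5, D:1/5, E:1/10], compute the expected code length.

Huffman tree construction:
Combine smallest probabilities repeatedly
Resulting codes:
  A: 10 (length 2)
  B: 111 (length 3)
  C: 00 (length 2)
  D: 01 (length 2)
  E: 110 (length 3)
Average length = Σ p(s) × length(s) = 2.3000 bits


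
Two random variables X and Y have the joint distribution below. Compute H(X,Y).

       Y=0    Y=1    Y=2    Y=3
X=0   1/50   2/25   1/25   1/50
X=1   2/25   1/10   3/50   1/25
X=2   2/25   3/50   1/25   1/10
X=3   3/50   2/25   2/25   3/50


H(X,Y) = -Σ p(x,y) log₂ p(x,y)
  p(0,0)=1/50: -0.0200 × log₂(0.0200) = 0.1129
  p(0,1)=2/25: -0.0800 × log₂(0.0800) = 0.2915
  p(0,2)=1/25: -0.0400 × log₂(0.0400) = 0.1858
  p(0,3)=1/50: -0.0200 × log₂(0.0200) = 0.1129
  p(1,0)=2/25: -0.0800 × log₂(0.0800) = 0.2915
  p(1,1)=1/10: -0.1000 × log₂(0.1000) = 0.3322
  p(1,2)=3/50: -0.0600 × log₂(0.0600) = 0.2435
  p(1,3)=1/25: -0.0400 × log₂(0.0400) = 0.1858
  p(2,0)=2/25: -0.0800 × log₂(0.0800) = 0.2915
  p(2,1)=3/50: -0.0600 × log₂(0.0600) = 0.2435
  p(2,2)=1/25: -0.0400 × log₂(0.0400) = 0.1858
  p(2,3)=1/10: -0.1000 × log₂(0.1000) = 0.3322
  p(3,0)=3/50: -0.0600 × log₂(0.0600) = 0.2435
  p(3,1)=2/25: -0.0800 × log₂(0.0800) = 0.2915
  p(3,2)=2/25: -0.0800 × log₂(0.0800) = 0.2915
  p(3,3)=3/50: -0.0600 × log₂(0.0600) = 0.2435
H(X,Y) = 3.8791 bits


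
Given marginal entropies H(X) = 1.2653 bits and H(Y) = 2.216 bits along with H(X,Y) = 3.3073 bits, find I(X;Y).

I(X;Y) = H(X) + H(Y) - H(X,Y)
I(X;Y) = 1.2653 + 2.216 - 3.3073 = 0.174 bits


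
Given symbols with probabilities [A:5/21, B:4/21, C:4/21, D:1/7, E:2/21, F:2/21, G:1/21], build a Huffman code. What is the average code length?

Huffman tree construction:
Combine smallest probabilities repeatedly
Resulting codes:
  A: 01 (length 2)
  B: 111 (length 3)
  C: 00 (length 2)
  D: 101 (length 3)
  E: 1101 (length 4)
  F: 100 (length 3)
  G: 1100 (length 4)
Average length = Σ p(s) × length(s) = 2.7143 bits


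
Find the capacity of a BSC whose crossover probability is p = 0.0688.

For BSC with error probability p:
C = 1 - H(p) where H(p) is binary entropy
H(0.0688) = -0.0688 × log₂(0.0688) - 0.9312 × log₂(0.9312)
H(p) = 0.3614
C = 1 - 0.3614 = 0.6386 bits/use


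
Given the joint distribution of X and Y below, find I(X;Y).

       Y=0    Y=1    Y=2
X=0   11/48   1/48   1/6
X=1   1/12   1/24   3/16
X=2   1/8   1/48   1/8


H(X) = 1.5611, H(Y) = 1.3291, H(X,Y) = 2.8432
I(X;Y) = H(X) + H(Y) - H(X,Y) = 0.0469 bits


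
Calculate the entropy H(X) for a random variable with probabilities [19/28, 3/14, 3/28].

H(X) = -Σ p(x) log₂ p(x)
  -19/28 × log₂(19/28) = 0.3796
  -3/14 × log₂(3/14) = 0.4762
  -3/28 × log₂(3/28) = 0.3453
H(X) = 1.2011 bits


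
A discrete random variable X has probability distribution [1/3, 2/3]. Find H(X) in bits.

H(X) = -Σ p(x) log₂ p(x)
  -1/3 × log₂(1/3) = 0.5283
  -2/3 × log₂(2/3) = 0.3900
H(X) = 0.9183 bits


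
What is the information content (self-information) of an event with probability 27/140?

Information content I(x) = -log₂(p(x))
I = -log₂(27/140) = -log₂(0.1929)
I = 2.3744 bits


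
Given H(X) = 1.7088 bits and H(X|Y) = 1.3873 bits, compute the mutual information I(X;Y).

I(X;Y) = H(X) - H(X|Y)
I(X;Y) = 1.7088 - 1.3873 = 0.3215 bits


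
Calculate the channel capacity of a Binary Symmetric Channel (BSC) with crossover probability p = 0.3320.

For BSC with error probability p:
C = 1 - H(p) where H(p) is binary entropy
H(0.3320) = -0.3320 × log₂(0.3320) - 0.6680 × log₂(0.6680)
H(p) = 0.9170
C = 1 - 0.9170 = 0.0830 bits/use


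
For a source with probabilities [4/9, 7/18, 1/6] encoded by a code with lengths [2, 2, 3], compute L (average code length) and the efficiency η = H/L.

Average length L = Σ p_i × l_i = 2.1667 bits
Entropy H = 1.4807 bits
Efficiency η = H/L × 100% = 68.34%


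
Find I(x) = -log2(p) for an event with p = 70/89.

Information content I(x) = -log₂(p(x))
I = -log₂(70/89) = -log₂(0.7865)
I = 0.3465 bits


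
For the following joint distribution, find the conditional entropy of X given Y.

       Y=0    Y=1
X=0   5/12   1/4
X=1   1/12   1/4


H(X|Y) = Σ_y p(y) H(X|Y=y)
  p(Y=0) = 1/2, H(X|Y=0) = 0.6500
  p(Y=1) = 1/2, H(X|Y=1) = 1.0000
H(X|Y) = 0.5000×0.6500 + 0.5000×1.0000 = 0.8250 bits


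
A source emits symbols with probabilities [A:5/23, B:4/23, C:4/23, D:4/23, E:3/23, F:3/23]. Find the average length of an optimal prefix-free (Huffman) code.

Huffman tree construction:
Combine smallest probabilities repeatedly
Resulting codes:
  A: 01 (length 2)
  B: 110 (length 3)
  C: 111 (length 3)
  D: 00 (length 2)
  E: 100 (length 3)
  F: 101 (length 3)
Average length = Σ p(s) × length(s) = 2.6087 bits


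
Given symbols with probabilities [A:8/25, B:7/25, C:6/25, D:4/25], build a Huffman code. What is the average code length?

Huffman tree construction:
Combine smallest probabilities repeatedly
Resulting codes:
  A: 11 (length 2)
  B: 10 (length 2)
  C: 01 (length 2)
  D: 00 (length 2)
Average length = Σ p(s) × length(s) = 2.0000 bits


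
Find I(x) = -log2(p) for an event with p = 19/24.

Information content I(x) = -log₂(p(x))
I = -log₂(19/24) = -log₂(0.7917)
I = 0.3370 bits


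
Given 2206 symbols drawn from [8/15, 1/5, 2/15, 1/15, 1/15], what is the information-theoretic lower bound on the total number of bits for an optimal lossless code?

Entropy H = 1.8566 bits/symbol
Minimum bits = H × n = 1.8566 × 2206
= 4095.58 bits


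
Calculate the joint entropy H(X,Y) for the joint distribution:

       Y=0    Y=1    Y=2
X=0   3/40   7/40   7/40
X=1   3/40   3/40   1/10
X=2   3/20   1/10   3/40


H(X,Y) = -Σ p(x,y) log₂ p(x,y)
  p(0,0)=3/40: -0.0750 × log₂(0.0750) = 0.2803
  p(0,1)=7/40: -0.1750 × log₂(0.1750) = 0.4401
  p(0,2)=7/40: -0.1750 × log₂(0.1750) = 0.4401
  p(1,0)=3/40: -0.0750 × log₂(0.0750) = 0.2803
  p(1,1)=3/40: -0.0750 × log₂(0.0750) = 0.2803
  p(1,2)=1/10: -0.1000 × log₂(0.1000) = 0.3322
  p(2,0)=3/20: -0.1500 × log₂(0.1500) = 0.4105
  p(2,1)=1/10: -0.1000 × log₂(0.1000) = 0.3322
  p(2,2)=3/40: -0.0750 × log₂(0.0750) = 0.2803
H(X,Y) = 3.0761 bits
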